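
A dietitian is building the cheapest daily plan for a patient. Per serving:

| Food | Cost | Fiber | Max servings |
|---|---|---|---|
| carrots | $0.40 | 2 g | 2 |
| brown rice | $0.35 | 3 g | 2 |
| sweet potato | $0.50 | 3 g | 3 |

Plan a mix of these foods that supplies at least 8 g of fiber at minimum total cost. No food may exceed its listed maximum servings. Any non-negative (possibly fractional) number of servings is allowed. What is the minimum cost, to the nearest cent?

$1.03

Cost per g of fiber: brown rice $0.1167, sweet potato $0.1667, carrots $0.2000.
Take 2 servings of brown rice: +6.0 g fiber for $0.70 (total $0.70, still need 2.0 g).
Take 0.6667 servings of sweet potato: +2.0 g fiber for $0.33 (total $1.03, still need 0.0 g).
Filling from the cheapest source first is optimal under one linear minimum: $1.03.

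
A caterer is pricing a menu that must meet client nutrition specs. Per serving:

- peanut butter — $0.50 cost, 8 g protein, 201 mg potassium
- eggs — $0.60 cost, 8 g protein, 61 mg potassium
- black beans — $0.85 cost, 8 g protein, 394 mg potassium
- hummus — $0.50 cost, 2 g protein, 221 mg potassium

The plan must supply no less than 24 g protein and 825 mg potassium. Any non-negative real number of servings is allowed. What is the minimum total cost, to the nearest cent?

At the optimum either one food covers both requirements or two foods hit both targets exactly; no other combination can be cheaper.
peanut butter only: max(24/8, 825/201) = 4.104 servings → $2.05.
eggs only: max(24/8, 825/61) = 13.52 servings → $8.11.
black beans only: max(24/8, 825/394) = 3 servings → $2.55.
hummus only: max(24/2, 825/221) = 12 servings → $6.00.
peanut butter + eggs: intersection lies outside the first quadrant.
peanut butter + black beans with both tight: 1.85 servings and 1.15 servings → $1.90.
peanut butter + hummus with both tight: 2.675 servings and 1.3 servings → $1.99.
eggs + black beans with both tight: 1.072 servings and 1.928 servings → $2.28.
eggs + hummus with both tight: 2.22 servings and 3.12 servings → $2.89.
black beans + hummus: the both-tight solution has a negative serving — not a feasible corner.
So the least-cost plan costs $1.90.

$1.90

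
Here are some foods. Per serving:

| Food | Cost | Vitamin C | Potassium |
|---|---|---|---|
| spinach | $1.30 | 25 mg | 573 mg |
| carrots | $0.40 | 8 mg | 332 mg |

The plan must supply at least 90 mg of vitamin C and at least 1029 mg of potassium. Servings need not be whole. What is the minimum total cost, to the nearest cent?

At the optimum either one food covers both requirements or two foods hit both targets exactly; no other combination can be cheaper.
spinach only: max(90/25, 1029/573) = 3.6 servings → $4.68.
carrots only: max(90/8, 1029/332) = 11.25 servings → $4.50.
spinach + carrots: the both-tight solution has a negative serving — not a feasible corner.
So the least-cost plan costs $4.50.

$4.50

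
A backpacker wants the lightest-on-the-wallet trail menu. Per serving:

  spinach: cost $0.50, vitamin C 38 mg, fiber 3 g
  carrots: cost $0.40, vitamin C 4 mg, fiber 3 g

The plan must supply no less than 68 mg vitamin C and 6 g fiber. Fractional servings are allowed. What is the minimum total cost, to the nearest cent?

An LP optimum is at a vertex; with two nutrient constraints at most two foods are used. Check each candidate.
spinach only: max(68/38, 6/3) = 2 servings → $1.00.
carrots only: max(68/4, 6/3) = 17 servings → $6.80.
spinach + carrots with both tight: 1.765 servings and 0.2353 servings → $0.98.
The minimum over all feasible corners is $0.98.

$0.98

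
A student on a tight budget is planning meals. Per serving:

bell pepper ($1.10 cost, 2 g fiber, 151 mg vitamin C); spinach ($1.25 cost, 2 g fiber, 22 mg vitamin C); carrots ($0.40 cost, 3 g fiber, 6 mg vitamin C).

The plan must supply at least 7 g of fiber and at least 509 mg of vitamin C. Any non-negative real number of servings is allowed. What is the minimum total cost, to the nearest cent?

$3.74

An LP optimum is at a vertex; with two nutrient constraints at most two foods are used. Check each candidate.
bell pepper only: max(7/2, 509/151) = 3.5 servings → $3.85.
spinach only: max(7/2, 509/22) = 23.14 servings → $28.92.
carrots only: max(7/3, 509/6) = 84.83 servings → $33.93.
bell pepper + spinach with both tight: 3.349 servings and 0.1512 servings → $3.87.
bell pepper + carrots with both tight: 3.367 servings and 0.08844 servings → $3.74.
spinach + carrots: intersection lies outside the first quadrant.
So the least-cost plan costs $3.74.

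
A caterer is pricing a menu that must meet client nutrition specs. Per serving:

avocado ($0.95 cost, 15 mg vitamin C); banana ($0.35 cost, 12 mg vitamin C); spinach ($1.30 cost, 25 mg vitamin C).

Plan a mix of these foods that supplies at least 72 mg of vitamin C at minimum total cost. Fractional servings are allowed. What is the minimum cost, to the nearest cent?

Cost per mg of vitamin C: banana $0.0292, spinach $0.0520, avocado $0.0633.
With no serving limits, use only banana: 72 mg / 12 mg = 6 servings × $0.35 = $2.10.

$2.10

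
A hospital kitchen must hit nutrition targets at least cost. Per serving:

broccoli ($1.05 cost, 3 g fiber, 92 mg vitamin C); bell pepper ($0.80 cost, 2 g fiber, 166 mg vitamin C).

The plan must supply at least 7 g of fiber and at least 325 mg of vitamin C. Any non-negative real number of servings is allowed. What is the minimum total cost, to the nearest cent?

$2.56

The cheapest plan sits at a corner of the feasible region — with two constraints it uses at most two foods.
broccoli only: max(7/3, 325/92) = 3.533 servings → $3.71.
bell pepper only: max(7/2, 325/166) = 3.5 servings → $2.80.
broccoli + bell pepper with both tight: 1.631 servings and 1.054 servings → $2.56.
Cheapest feasible corner: $2.56.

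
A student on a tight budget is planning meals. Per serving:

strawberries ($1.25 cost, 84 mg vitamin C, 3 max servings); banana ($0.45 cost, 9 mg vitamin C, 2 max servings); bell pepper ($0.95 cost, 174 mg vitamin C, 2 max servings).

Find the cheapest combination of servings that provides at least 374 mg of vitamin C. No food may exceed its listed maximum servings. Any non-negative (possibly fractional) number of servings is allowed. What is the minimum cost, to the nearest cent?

Cost per mg of vitamin C: bell pepper $0.0055, strawberries $0.0149, banana $0.0500.
Take 2 servings of bell pepper: +348.0 mg vitamin C for $1.90 (total $1.90, still need 26.0 mg).
Take 0.3095 servings of strawberries: +26.0 mg vitamin C for $0.39 (total $2.29, still need 0.0 mg).
Greedy by cheapest-per-mg is optimal for a single linear constraint, so the minimum cost is $2.29.

$2.29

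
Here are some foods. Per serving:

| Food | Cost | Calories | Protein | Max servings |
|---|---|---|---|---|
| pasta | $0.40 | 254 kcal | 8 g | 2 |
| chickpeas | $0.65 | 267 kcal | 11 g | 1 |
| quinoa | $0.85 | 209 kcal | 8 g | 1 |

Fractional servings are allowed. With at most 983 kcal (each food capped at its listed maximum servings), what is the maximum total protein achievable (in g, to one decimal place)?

Protein per kcal: chickpeas 0.0412, quinoa 0.03828, pasta 0.0315.
Take 1 serving of chickpeas: uses 267 kcal, +11.0 g protein (running total 11.0 g).
Take 1 serving of quinoa: uses 209 kcal, +8.0 g protein (running total 19.0 g).
Take 1.996 servings of pasta: uses 507 kcal, +16.0 g protein (running total 35.0 g).
Filling greedily by protein-per-kcal is optimal for one linear limit, giving 35.0 g.

35.0 g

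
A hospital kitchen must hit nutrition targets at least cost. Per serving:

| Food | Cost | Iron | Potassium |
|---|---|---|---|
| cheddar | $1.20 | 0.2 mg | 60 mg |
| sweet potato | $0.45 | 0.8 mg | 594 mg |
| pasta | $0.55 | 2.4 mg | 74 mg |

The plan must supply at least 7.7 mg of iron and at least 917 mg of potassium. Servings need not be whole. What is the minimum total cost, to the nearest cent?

For a min-cost LP with two ≥-constraints, a basic feasible solution has at most two positive variables.
cheddar only: max(7.7/0.2, 917/60) = 38.5 servings → $46.20.
sweet potato only: max(7.7/0.8, 917/594) = 9.625 servings → $4.33.
pasta only: max(7.7/2.4, 917/74) = 12.39 servings → $6.82.
cheddar + sweet potato: intersection lies outside the first quadrant.
cheddar + pasta with both tight: 12.62 servings and 2.156 servings → $16.33.
sweet potato + pasta with both tight: 1.194 servings and 2.81 servings → $2.08.
So the least-cost plan costs $2.08.

$2.08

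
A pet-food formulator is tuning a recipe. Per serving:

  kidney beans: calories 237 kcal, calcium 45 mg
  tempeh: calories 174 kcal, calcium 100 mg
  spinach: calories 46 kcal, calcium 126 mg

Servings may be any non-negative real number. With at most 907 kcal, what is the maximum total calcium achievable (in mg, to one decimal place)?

2484.4 mg

Calcium per kcal: spinach 2.739, tempeh 0.5747, kidney beans 0.1899.
With no serving limits, spend the whole calories allowance on spinach: 907 kcal / 46 kcal × 126 mg = 2484.4 mg.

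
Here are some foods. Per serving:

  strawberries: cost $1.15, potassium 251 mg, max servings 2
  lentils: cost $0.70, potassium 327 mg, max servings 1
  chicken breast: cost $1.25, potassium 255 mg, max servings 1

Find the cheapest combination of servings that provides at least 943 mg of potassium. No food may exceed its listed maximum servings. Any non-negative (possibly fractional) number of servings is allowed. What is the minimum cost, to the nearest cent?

$3.56

Cost per mg of potassium: lentils $0.0021, strawberries $0.0046, chicken breast $0.0049.
Take 1 serving of lentils: +327.0 mg potassium for $0.70 (total $0.70, still need 616.0 mg).
Take 2 servings of strawberries: +502.0 mg potassium for $2.30 (total $3.00, still need 114.0 mg).
Take 0.4471 servings of chicken breast: +114.0 mg potassium for $0.56 (total $3.56, still need 0.0 mg).
Filling from the cheapest source first is optimal under one linear minimum: $3.56.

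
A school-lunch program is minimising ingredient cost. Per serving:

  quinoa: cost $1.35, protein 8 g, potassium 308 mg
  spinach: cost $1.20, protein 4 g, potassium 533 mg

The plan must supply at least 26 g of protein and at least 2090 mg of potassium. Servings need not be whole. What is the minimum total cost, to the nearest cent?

At the optimum either one food covers both requirements or two foods hit both targets exactly; no other combination can be cheaper.
quinoa only: max(26/8, 2090/308) = 6.786 servings → $9.16.
spinach only: max(26/4, 2090/533) = 6.5 servings → $7.80.
quinoa + spinach with both tight: 1.813 servings and 2.873 servings → $5.90.
So the least-cost plan costs $5.90.

$5.90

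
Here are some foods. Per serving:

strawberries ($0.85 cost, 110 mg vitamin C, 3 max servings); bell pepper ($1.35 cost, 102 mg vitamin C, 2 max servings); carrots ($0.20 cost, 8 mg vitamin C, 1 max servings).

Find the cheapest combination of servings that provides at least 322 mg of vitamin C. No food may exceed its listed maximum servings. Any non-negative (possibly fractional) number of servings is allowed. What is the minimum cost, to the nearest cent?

$2.49

Cost per mg of vitamin C: strawberries $0.0077, bell pepper $0.0132, carrots $0.0250.
Take 2.927 servings of strawberries: +322.0 mg vitamin C for $2.49 (total $2.49, still need 0.0 mg).
Filling from the cheapest source first is optimal under one linear minimum: $2.49.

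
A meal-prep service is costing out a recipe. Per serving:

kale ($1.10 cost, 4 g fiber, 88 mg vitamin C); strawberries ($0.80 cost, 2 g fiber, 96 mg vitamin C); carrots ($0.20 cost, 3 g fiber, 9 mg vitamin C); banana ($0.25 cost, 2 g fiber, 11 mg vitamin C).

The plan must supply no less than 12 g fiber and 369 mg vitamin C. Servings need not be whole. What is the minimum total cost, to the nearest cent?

kale only: max(12/4, 369/88) = 4.193 servings → $4.61.
strawberries only: max(12/2, 369/96) = 6 servings → $4.80.
carrots only: max(12/3, 369/9) = 41 servings → $8.20.
banana only: max(12/2, 369/11) = 33.55 servings → $8.39.
kale + strawberries with both tight: 1.99 servings and 2.019 servings → $3.80.
kale + carrots with both targets exact would need a negative amount; discard.
kale + banana with both targets exact would need a negative amount; discard.
strawberries + carrots with both tight: 3.7 servings and 1.533 servings → $3.27.
strawberries + banana with both tight: 3.565 servings and 2.435 servings → $3.46.
carrots + banana: the both-tight solution has a negative serving — not a feasible corner.
So the least-cost plan costs $3.27.

$3.27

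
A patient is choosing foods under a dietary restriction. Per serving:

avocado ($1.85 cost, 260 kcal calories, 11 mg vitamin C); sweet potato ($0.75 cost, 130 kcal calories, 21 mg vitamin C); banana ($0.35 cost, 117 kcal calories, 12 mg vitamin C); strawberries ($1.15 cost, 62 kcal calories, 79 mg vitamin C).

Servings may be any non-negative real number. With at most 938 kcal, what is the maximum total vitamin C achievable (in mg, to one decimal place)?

Vitamin C per kcal: strawberries 1.274, sweet potato 0.1615, banana 0.1026, avocado 0.04231.
With no serving limits, spend the whole calories allowance on strawberries: 938 kcal / 62 kcal × 79 mg = 1195.2 mg.

1195.2 mg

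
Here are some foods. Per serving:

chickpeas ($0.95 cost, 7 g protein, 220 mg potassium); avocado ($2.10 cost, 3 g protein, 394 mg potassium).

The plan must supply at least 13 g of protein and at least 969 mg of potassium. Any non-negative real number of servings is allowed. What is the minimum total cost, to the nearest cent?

$4.18

With two linear requirements the optimum uses one or two foods; enumerate the corners.
chickpeas only: max(13/7, 969/220) = 4.405 servings → $4.18.
avocado only: max(13/3, 969/394) = 4.333 servings → $9.10.
chickpeas + avocado with both tight: 1.056 servings and 1.87 servings → $4.93.
Cheapest feasible corner: $4.18.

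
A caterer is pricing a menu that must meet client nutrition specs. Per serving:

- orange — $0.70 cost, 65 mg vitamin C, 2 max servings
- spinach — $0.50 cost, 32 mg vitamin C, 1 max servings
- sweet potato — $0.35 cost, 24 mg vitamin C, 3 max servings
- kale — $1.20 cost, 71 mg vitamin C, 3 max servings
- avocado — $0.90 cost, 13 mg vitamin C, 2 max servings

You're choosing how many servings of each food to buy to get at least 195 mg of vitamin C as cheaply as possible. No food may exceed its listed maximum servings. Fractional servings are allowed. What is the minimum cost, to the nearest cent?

$2.35

Cost per mg of vitamin C: orange $0.0108, sweet potato $0.0146, spinach $0.0156, kale $0.0169, avocado $0.0692.
Take 2 servings of orange: +130.0 mg vitamin C for $1.40 (total $1.40, still need 65.0 mg).
Take 2.708 servings of sweet potato: +65.0 mg vitamin C for $0.95 (total $2.35, still need 0.0 mg).
Greedy by cheapest-per-mg is optimal for a single linear constraint, so the minimum cost is $2.35.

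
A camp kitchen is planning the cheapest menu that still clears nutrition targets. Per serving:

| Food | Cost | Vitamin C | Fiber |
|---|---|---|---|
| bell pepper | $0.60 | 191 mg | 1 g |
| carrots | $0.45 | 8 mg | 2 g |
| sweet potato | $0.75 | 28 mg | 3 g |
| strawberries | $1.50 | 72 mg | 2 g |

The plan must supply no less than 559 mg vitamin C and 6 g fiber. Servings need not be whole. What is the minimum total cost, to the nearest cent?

This is a tiny linear program; its minimum lies at a vertex of the feasible set. List the vertices and price them.
bell pepper only: max(559/191, 6/1) = 6 servings → $3.60.
carrots only: max(559/8, 6/2) = 69.88 servings → $31.44.
sweet potato only: max(559/28, 6/3) = 19.96 servings → $14.97.
strawberries only: max(559/72, 6/2) = 7.764 servings → $11.65.
bell pepper + carrots with both tight: 2.861 servings and 1.57 servings → $2.42.
bell pepper + sweet potato with both tight: 2.769 servings and 1.077 servings → $2.47.
bell pepper + strawberries with both tight: 2.213 servings and 1.894 servings → $4.17.
carrots + sweet potato: intersection lies outside the first quadrant.
carrots + strawberries: intersection lies outside the first quadrant.
sweet potato + strawberries: intersection lies outside the first quadrant.
Cheapest feasible corner: $2.42.

$2.42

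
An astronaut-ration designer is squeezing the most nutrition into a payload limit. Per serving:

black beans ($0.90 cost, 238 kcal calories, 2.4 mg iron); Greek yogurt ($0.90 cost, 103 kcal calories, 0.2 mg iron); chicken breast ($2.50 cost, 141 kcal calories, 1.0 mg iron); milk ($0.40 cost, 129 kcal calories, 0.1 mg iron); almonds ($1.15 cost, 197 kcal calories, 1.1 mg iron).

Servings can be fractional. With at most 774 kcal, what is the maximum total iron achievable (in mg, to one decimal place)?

Iron per kcal: black beans 0.01008, chicken breast 0.007092, almonds 0.005584, Greek yogurt 0.001942, milk 0.0007752.
With no serving limits, spend the whole calories allowance on black beans: 774 kcal / 238 kcal × 2.4 mg = 7.8 mg.

7.8 mg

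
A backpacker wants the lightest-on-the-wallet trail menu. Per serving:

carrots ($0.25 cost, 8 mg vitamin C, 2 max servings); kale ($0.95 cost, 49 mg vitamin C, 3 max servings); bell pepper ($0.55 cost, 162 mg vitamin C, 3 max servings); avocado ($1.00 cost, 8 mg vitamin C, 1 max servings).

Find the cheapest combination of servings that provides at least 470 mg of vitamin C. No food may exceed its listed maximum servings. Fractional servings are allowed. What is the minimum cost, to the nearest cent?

$1.60

Cost per mg of vitamin C: bell pepper $0.0034, kale $0.0194, carrots $0.0312, avocado $0.1250.
Take 2.901 servings of bell pepper: +470.0 mg vitamin C for $1.60 (total $1.60, still need 0.0 mg).
Greedy by cheapest-per-mg is optimal for a single linear constraint, so the minimum cost is $1.60.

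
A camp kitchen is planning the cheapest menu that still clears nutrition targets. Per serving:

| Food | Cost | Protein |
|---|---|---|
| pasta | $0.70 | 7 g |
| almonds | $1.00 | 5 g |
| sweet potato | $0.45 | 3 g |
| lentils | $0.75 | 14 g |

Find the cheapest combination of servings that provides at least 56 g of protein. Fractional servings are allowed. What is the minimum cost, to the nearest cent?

$3.00

Cost per g of protein: lentils $0.0536, pasta $0.1000, sweet potato $0.1500, almonds $0.2000.
With no serving limits, use only lentils: 56 g / 14 g = 4 servings × $0.75 = $3.00.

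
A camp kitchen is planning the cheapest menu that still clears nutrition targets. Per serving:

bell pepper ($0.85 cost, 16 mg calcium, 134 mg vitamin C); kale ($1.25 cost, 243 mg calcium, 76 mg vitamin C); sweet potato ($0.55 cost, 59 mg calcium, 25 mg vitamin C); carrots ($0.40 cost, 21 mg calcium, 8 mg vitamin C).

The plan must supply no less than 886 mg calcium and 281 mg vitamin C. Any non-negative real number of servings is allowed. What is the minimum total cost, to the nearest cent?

$4.58

A basic optimal solution has at most two foods positive. Try each food alone and each pair with both targets met exactly.
bell pepper only: max(886/16, 281/134) = 55.38 servings → $47.07.
kale only: max(886/243, 281/76) = 3.697 servings → $4.62.
sweet potato only: max(886/59, 281/25) = 15.02 servings → $8.26.
carrots only: max(886/21, 281/8) = 42.19 servings → $16.88.
bell pepper + kale with both tight: 0.03021 servings and 3.644 servings → $4.58.
bell pepper + sweet potato: the both-tight solution has a negative serving — not a feasible corner.
bell pepper + carrots with both targets exact would need a negative amount; discard.
kale + sweet potato with both tight: 3.502 servings and 0.5952 servings → $4.70.
kale + carrots with both tight: 3.411 servings and 2.721 servings → $5.35.
sweet potato + carrots: intersection lies outside the first quadrant.
Cheapest feasible corner: $4.58.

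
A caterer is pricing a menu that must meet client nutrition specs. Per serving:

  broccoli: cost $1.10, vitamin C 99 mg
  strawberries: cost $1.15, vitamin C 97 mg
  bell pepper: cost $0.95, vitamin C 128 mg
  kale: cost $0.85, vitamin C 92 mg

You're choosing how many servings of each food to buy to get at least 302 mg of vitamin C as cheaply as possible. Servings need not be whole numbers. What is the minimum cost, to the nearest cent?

Cost per mg of vitamin C: bell pepper $0.0074, kale $0.0092, broccoli $0.0111, strawberries $0.0119.
With no serving limits, use only bell pepper: 302 mg / 128 mg = 2.359 servings × $0.95 = $2.24.

$2.24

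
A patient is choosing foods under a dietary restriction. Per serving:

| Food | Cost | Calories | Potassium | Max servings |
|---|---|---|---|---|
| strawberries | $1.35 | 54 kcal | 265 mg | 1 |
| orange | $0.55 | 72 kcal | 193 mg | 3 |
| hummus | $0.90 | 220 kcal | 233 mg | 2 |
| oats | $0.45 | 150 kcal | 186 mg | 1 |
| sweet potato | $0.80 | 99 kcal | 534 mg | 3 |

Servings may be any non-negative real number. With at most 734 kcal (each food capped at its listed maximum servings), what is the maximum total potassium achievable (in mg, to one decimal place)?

Potassium per kcal: sweet potato 5.394, strawberries 4.907, orange 2.681, oats 1.24, hummus 1.059.
Take 3 servings of sweet potato: uses 297 kcal, +1602.0 mg potassium (running total 1602.0 mg).
Take 1 serving of strawberries: uses 54 kcal, +265.0 mg potassium (running total 1867.0 mg).
Take 3 servings of orange: uses 216 kcal, +579.0 mg potassium (running total 2446.0 mg).
Take 1 serving of oats: uses 150 kcal, +186.0 mg potassium (running total 2632.0 mg).
Take 0.07727 servings of hummus: uses 17 kcal, +18.0 mg potassium (running total 2650.0 mg).
Filling greedily by potassium-per-kcal is optimal for one linear limit, giving 2650.0 mg.

2650.0 mg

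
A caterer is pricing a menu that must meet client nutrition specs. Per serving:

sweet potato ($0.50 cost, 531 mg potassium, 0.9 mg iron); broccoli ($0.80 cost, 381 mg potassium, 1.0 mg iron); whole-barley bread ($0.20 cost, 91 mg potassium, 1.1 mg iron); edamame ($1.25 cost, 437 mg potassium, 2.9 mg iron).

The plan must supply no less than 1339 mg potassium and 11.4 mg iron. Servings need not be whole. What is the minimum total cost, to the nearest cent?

$2.36

Two binding constraints pin down two serving amounts, so the optimal mix uses at most two foods. The candidates are each food alone (scaled to the tighter of potassium/iron) and each pair with both constraints tight.
sweet potato only: max(1339/531, 11.4/0.9) = 12.67 servings → $6.33.
broccoli only: max(1339/381, 11.4/1.0) = 11.4 servings → $9.12.
whole-barley bread only: max(1339/91, 11.4/1.1) = 14.71 servings → $2.94.
edamame only: max(1339/437, 11.4/2.9) = 3.931 servings → $4.91.
sweet potato + broccoli: the both-tight solution has a negative serving — not a feasible corner.
sweet potato + whole-barley bread with both tight: 0.8672 servings and 9.654 servings → $2.36.
sweet potato + edamame: intersection lies outside the first quadrant.
broccoli + whole-barley bread with both tight: 1.327 servings and 9.157 servings → $2.89.
broccoli + edamame: intersection lies outside the first quadrant.
whole-barley bread + edamame with both tight: 5.068 servings and 2.009 servings → $3.52.
The minimum over all feasible corners is $2.36.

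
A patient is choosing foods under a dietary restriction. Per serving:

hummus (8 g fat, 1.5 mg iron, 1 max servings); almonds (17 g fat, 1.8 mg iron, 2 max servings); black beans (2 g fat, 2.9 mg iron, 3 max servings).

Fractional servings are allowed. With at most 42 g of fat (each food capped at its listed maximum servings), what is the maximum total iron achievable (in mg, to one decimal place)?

Iron per g fat: black beans 1.45, hummus 0.1875, almonds 0.1059.
Take 3 servings of black beans: uses 6 g fat, +8.7 mg iron (running total 8.7 mg).
Take 1 serving of hummus: uses 8 g fat, +1.5 mg iron (running total 10.2 mg).
Take 1.647 servings of almonds: uses 28 g fat, +3.0 mg iron (running total 13.2 mg).
Greedy by best ratio exhausts the fat allowance optimally: 13.2 mg.

13.2 mg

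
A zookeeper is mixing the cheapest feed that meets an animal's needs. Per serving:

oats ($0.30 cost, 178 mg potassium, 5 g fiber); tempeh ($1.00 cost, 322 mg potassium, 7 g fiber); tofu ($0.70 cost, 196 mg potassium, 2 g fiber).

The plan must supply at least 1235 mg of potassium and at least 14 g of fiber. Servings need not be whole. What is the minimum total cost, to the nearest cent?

$2.08

oats only: max(1235/178, 14/5) = 6.938 servings → $2.08.
tempeh only: max(1235/322, 14/7) = 3.835 servings → $3.84.
tofu only: max(1235/196, 14/2) = 7 servings → $4.90.
oats + tempeh: intersection lies outside the first quadrant.
oats + tofu with both tight: 0.4391 servings and 5.902 servings → $4.26.
tempeh + tofu with both tight: 0.3764 servings and 5.683 servings → $4.35.
The minimum over all feasible corners is $2.08.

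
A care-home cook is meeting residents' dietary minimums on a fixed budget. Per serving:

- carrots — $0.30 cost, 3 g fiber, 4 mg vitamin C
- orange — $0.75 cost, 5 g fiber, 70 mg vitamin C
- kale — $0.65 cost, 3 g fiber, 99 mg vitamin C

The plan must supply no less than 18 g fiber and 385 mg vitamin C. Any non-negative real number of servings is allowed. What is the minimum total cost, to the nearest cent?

$3.13

An LP optimum is at a vertex; with two nutrient constraints at most two foods are used. Check each candidate.
carrots only: max(18/3, 385/4) = 96.25 servings → $28.88.
orange only: max(18/5, 385/70) = 5.5 servings → $4.12.
kale only: max(18/3, 385/99) = 6 servings → $3.90.
carrots + orange with both targets exact would need a negative amount; discard.
carrots + kale with both tight: 2.2 servings and 3.8 servings → $3.13.
orange + kale with both tight: 2.2 servings and 2.333 servings → $3.17.
The minimum over all feasible corners is $3.13.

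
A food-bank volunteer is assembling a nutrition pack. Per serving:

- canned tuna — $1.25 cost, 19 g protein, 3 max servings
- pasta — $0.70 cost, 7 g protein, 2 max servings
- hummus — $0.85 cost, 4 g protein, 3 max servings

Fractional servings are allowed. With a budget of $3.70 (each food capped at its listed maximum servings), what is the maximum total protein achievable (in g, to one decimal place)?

56.2 g

Protein per dollar: canned tuna 15.2, pasta 10, hummus 4.706.
Take 2.96 servings of canned tuna: spends $3.70, +56.2 g protein (running total 56.2 g).
Filling greedily by protein-per-dollar is optimal for one linear limit, giving 56.2 g.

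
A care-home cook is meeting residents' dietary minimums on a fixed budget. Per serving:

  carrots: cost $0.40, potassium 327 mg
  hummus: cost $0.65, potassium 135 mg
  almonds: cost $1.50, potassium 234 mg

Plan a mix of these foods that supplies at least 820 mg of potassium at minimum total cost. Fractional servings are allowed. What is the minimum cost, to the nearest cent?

$1.00

Cost per mg of potassium: carrots $0.0012, hummus $0.0048, almonds $0.0064.
With no serving limits, use only carrots: 820 mg / 327 mg = 2.508 servings × $0.40 = $1.00.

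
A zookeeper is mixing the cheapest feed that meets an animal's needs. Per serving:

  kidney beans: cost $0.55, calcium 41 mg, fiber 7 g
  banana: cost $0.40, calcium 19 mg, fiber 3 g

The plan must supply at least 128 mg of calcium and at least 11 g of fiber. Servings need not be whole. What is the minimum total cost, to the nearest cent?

Check every corner: each single food scaled to meet both minima, and each pair solved so both constraints bind.
kidney beans only: max(128/41, 11/7) = 3.122 servings → $1.72.
banana only: max(128/19, 11/3) = 6.737 servings → $2.69.
kidney beans + banana: the both-tight solution has a negative serving — not a feasible corner.
Cheapest feasible corner: $1.72.

$1.72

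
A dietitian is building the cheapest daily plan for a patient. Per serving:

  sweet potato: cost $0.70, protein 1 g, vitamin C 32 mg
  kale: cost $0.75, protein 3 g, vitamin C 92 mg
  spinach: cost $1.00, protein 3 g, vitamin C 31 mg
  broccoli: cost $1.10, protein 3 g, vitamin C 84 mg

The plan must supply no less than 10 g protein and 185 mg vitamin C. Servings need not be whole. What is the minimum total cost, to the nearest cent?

At the optimum either one food covers both requirements or two foods hit both targets exactly; no other combination can be cheaper.
sweet potato only: max(10/1, 185/32) = 10 servings → $7.00.
kale only: max(10/3, 185/92) = 3.333 servings → $2.50.
spinach only: max(10/3, 185/31) = 5.968 servings → $5.97.
broccoli only: max(10/3, 185/84) = 3.333 servings → $3.67.
sweet potato + kale: the both-tight solution has a negative serving — not a feasible corner.
sweet potato + spinach with both tight: 3.769 servings and 2.077 servings → $4.72.
sweet potato + broccoli: intersection lies outside the first quadrant.
kale + spinach with both tight: 1.339 servings and 1.995 servings → $3.00.
kale + broccoli with both targets exact would need a negative amount; discard.
spinach + broccoli with both tight: 1.792 servings and 1.541 servings → $3.49.
The minimum over all feasible corners is $2.50.

$2.50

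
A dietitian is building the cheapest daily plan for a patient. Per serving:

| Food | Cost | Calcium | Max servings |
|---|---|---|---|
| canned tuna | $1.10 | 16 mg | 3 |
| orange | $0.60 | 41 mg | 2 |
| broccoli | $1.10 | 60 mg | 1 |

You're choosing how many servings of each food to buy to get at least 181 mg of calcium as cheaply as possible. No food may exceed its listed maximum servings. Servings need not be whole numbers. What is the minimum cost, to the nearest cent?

Cost per mg of calcium: orange $0.0146, broccoli $0.0183, canned tuna $0.0688.
Take 2 servings of orange: +82.0 mg calcium for $1.20 (total $1.20, still need 99.0 mg).
Take 1 serving of broccoli: +60.0 mg calcium for $1.10 (total $2.30, still need 39.0 mg).
Take 2.438 servings of canned tuna: +39.0 mg calcium for $2.68 (total $4.98, still need 0.0 mg).
Greedy by cheapest-per-mg is optimal for a single linear constraint, so the minimum cost is $4.98.

$4.98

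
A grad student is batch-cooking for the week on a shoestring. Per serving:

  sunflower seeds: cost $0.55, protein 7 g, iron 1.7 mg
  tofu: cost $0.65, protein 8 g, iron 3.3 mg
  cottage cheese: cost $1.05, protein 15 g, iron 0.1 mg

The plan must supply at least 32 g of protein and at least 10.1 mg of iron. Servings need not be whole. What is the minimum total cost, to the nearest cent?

$2.51

sunflower seeds only: max(32/7, 10.1/1.7) = 5.941 servings → $3.27.
tofu only: max(32/8, 10.1/3.3) = 4 servings → $2.60.
cottage cheese only: max(32/15, 10.1/0.1) = 101 servings → $106.05.
sunflower seeds + tofu with both tight: 2.611 servings and 1.716 servings → $2.55.
sunflower seeds + cottage cheese: intersection lies outside the first quadrant.
tofu + cottage cheese with both tight: 3.045 servings and 0.5092 servings → $2.51.
The minimum over all feasible corners is $2.51.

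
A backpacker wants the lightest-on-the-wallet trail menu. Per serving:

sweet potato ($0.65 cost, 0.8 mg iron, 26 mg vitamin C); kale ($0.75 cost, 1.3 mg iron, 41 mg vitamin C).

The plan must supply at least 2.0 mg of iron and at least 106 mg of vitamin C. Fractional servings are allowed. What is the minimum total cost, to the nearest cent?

$1.94

sweet potato only: max(2.0/0.8, 106/26) = 4.077 servings → $2.65.
kale only: max(2.0/1.3, 106/41) = 2.585 servings → $1.94.
sweet potato + kale with both targets exact would need a negative amount; discard.
Cheapest feasible corner: $1.94.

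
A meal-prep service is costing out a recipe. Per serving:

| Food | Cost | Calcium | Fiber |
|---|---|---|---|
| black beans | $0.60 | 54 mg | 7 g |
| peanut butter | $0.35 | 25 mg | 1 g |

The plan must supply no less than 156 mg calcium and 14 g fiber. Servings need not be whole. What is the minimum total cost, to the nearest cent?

Two binding constraints pin down two serving amounts, so the optimal mix uses at most two foods. The candidates are each food alone (scaled to the tighter of calcium/fiber) and each pair with both constraints tight.
black beans only: max(156/54, 14/7) = 2.889 servings → $1.73.
peanut butter only: max(156/25, 14/1) = 14 servings → $4.90.
black beans + peanut butter with both tight: 1.603 servings and 2.777 servings → $1.93.
Cheapest feasible corner: $1.73.

$1.73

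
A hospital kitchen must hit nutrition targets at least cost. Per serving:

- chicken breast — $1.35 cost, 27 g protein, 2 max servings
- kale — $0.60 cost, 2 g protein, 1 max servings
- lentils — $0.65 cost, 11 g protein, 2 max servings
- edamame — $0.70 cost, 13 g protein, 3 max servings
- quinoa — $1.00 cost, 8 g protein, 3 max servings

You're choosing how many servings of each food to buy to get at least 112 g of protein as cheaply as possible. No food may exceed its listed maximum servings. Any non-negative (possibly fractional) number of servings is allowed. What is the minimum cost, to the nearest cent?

Cost per g of protein: chicken breast $0.0500, edamame $0.0538, lentils $0.0591, quinoa $0.1250, kale $0.3000.
Take 2 servings of chicken breast: +54.0 g protein for $2.70 (total $2.70, still need 58.0 g).
Take 3 servings of edamame: +39.0 g protein for $2.10 (total $4.80, still need 19.0 g).
Take 1.727 servings of lentils: +19.0 g protein for $1.12 (total $5.92, still need 0.0 g).
Filling from the cheapest source first is optimal under one linear minimum: $5.92.

$5.92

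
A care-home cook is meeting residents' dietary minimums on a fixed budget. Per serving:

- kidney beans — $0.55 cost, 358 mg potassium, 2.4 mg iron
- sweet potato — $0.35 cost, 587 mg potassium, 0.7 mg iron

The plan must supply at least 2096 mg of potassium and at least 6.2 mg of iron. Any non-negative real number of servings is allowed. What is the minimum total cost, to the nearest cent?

$1.88

Two binding constraints pin down two serving amounts, so the optimal mix uses at most two foods. The candidates are each food alone (scaled to the tighter of potassium/iron) and each pair with both constraints tight.
kidney beans only: max(2096/358, 6.2/2.4) = 5.855 servings → $3.22.
sweet potato only: max(2096/587, 6.2/0.7) = 8.857 servings → $3.10.
kidney beans + sweet potato with both tight: 1.875 servings and 2.427 servings → $1.88.
The minimum over all feasible corners is $1.88.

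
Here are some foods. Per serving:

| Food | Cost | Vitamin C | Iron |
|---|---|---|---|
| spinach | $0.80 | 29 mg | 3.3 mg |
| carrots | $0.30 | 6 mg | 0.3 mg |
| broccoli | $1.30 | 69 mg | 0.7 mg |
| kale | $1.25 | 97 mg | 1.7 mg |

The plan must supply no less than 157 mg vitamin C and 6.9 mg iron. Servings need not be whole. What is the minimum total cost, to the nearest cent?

This is a tiny linear program; its minimum lies at a vertex of the feasible set. List the vertices and price them.
spinach only: max(157/29, 6.9/3.3) = 5.414 servings → $4.33.
carrots only: max(157/6, 6.9/0.3) = 26.17 servings → $7.85.
broccoli only: max(157/69, 6.9/0.7) = 9.857 servings → $12.81.
kale only: max(157/97, 6.9/1.7) = 4.059 servings → $5.07.
spinach + carrots with both targets exact would need a negative amount; discard.
spinach + broccoli with both tight: 1.766 servings and 1.533 servings → $3.41.
spinach + kale with both tight: 1.486 servings and 1.174 servings → $2.66.
carrots + broccoli with both tight: 22.19 servings and 0.3455 servings → $7.11.
carrots + kale with both tight: 21.29 servings and 0.3016 servings → $6.76.
broccoli + kale with both targets exact would need a negative amount; discard.
So the least-cost plan costs $2.66.

$2.66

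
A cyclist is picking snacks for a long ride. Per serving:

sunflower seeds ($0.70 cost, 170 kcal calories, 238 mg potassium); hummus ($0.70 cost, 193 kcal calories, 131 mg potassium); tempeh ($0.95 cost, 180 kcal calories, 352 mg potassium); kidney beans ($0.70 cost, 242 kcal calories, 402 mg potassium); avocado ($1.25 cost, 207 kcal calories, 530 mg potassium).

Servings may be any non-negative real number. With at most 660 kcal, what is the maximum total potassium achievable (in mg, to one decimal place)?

Potassium per kcal: avocado 2.56, tempeh 1.956, kidney beans 1.661, sunflower seeds 1.4, hummus 0.6788.
With no serving limits, spend the whole calories allowance on avocado: 660 kcal / 207 kcal × 530 mg = 1689.9 mg.

1689.9 mg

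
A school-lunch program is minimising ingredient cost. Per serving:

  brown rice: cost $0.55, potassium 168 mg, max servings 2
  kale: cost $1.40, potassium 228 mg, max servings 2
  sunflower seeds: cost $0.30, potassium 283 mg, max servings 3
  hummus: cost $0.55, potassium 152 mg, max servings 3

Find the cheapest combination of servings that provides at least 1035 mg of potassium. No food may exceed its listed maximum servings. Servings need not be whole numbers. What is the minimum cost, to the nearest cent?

$1.51

Cost per mg of potassium: sunflower seeds $0.0011, brown rice $0.0033, hummus $0.0036, kale $0.0061.
Take 3 servings of sunflower seeds: +849.0 mg potassium for $0.90 (total $0.90, still need 186.0 mg).
Take 1.107 servings of brown rice: +186.0 mg potassium for $0.61 (total $1.51, still need 0.0 mg).
Greedy by cheapest-per-mg is optimal for a single linear constraint, so the minimum cost is $1.51.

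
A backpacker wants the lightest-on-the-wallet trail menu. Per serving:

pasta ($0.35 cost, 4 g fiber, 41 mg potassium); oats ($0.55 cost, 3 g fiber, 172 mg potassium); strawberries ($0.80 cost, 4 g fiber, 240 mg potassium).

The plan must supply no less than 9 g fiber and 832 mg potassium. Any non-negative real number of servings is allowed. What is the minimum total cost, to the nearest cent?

Two binding constraints pin down two serving amounts, so the optimal mix uses at most two foods. The candidates are each food alone (scaled to the tighter of fiber/potassium) and each pair with both constraints tight.
pasta only: max(9/4, 832/41) = 20.29 servings → $7.10.
oats only: max(9/3, 832/172) = 4.837 servings → $2.66.
strawberries only: max(9/4, 832/240) = 3.467 servings → $2.77.
pasta + oats: the both-tight solution has a negative serving — not a feasible corner.
pasta + strawberries: the both-tight solution has a negative serving — not a feasible corner.
oats + strawberries with both targets exact would need a negative amount; discard.
So the least-cost plan costs $2.66.

$2.66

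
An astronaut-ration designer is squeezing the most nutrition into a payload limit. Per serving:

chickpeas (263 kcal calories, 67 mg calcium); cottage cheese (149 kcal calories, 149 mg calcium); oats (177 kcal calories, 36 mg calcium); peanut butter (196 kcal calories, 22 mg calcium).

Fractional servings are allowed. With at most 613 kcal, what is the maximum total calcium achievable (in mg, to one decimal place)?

613.0 mg

Calcium per kcal: cottage cheese 1, chickpeas 0.2548, oats 0.2034, peanut butter 0.1122.
With no serving limits, spend the whole calories allowance on cottage cheese: 613 kcal / 149 kcal × 149 mg = 613.0 mg.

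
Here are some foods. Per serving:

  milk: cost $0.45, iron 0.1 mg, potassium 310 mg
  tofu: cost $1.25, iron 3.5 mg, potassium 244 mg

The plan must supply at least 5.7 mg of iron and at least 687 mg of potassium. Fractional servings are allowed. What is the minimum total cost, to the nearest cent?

$2.43

At the optimum either one food covers both requirements or two foods hit both targets exactly; no other combination can be cheaper.
milk only: max(5.7/0.1, 687/310) = 57 servings → $25.65.
tofu only: max(5.7/3.5, 687/244) = 2.816 servings → $3.52.
milk + tofu with both tight: 0.9558 servings and 1.601 servings → $2.43.
So the least-cost plan costs $2.43.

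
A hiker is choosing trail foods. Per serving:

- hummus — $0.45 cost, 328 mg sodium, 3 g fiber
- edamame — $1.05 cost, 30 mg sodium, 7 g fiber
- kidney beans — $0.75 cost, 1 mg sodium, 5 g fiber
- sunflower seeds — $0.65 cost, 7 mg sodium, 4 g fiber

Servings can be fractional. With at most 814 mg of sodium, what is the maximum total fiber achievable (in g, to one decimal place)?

4070.0 g

Fiber per mg sodium: kidney beans 5, sunflower seeds 0.5714, edamame 0.2333, hummus 0.009146.
With no serving limits, spend the whole sodium allowance on kidney beans: 814 mg / 1 mg × 5 g = 4070.0 g.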